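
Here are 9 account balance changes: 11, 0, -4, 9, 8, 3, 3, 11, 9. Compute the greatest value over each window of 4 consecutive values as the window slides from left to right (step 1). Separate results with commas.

11, 9, 9, 9, 11, 11

(11, 0, -4, 9) → max 11
(0, -4, 9, 8) → max 9
(-4, 9, 8, 3) → max 9
(9, 8, 3, 3) → max 9
(8, 3, 3, 11) → max 11
(3, 3, 11, 9) → max 11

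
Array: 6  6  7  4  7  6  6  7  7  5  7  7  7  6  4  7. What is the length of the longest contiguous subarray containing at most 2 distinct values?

add 6: window [6] (1 distinct), len 1
add 6: window [6, 6] (1 distinct), len 2
add 7: window [6, 6, 7] (2 distinct), len 3
add 4: window [7, 4] (2 distinct), len 2
add 7: window [7, 4, 7] (2 distinct), len 3
add 6: window [7, 6] (2 distinct), len 2
add 6: window [7, 6, 6] (2 distinct), len 3
add 7: window [7, 6, 6, 7] (2 distinct), len 4
add 7: window [7, 6, 6, 7, 7] (2 distinct), len 5
add 5: window [7, 7, 5] (2 distinct), len 3
add 7: window [7, 7, 5, 7] (2 distinct), len 4
add 7: window [7, 7, 5, 7, 7] (2 distinct), len 5
add 7: window [7, 7, 5, 7, 7, 7] (2 distinct), len 6
add 6: window [7, 7, 7, 6] (2 distinct), len 4
add 4: window [6, 4] (2 distinct), len 2
add 7: window [4, 7] (2 distinct), len 2
Longest length with ≤2 distinct: 6.

6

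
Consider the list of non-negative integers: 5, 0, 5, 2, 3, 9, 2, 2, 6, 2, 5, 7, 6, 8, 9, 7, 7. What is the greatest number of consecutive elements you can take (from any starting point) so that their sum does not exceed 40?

10

Extend to the right; shrink from the left whenever the sum exceeds 40:
add 5: [5] sum 5, len 1
add 0: [5, 0] sum 5, len 2
add 5: [5, 0, 5] sum 10, len 3
add 2: [5, 0, 5, 2] sum 12, len 4
add 3: [5, 0, 5, 2, 3] sum 15, len 5
add 9: [5, 0, 5, 2, 3, 9] sum 24, len 6
add 2: [5, 0, 5, 2, 3, 9, 2] sum 26, len 7
add 2: [5, 0, 5, 2, 3, 9, 2, 2] sum 28, len 8
add 6: [5, 0, 5, 2, 3, 9, 2, 2, 6] sum 34, len 9
add 2: [5, 0, 5, 2, 3, 9, 2, 2, 6, 2] sum 36, len 10
add 5: [0, 5, 2, 3, 9, 2, 2, 6, 2, 5] sum 36, len 10
add 7: [2, 3, 9, 2, 2, 6, 2, 5, 7] sum 38, len 9
add 6: [9, 2, 2, 6, 2, 5, 7, 6] sum 39, len 8
add 8: [2, 2, 6, 2, 5, 7, 6, 8] sum 38, len 8
add 9: [2, 5, 7, 6, 8, 9] sum 37, len 6
add 7: [7, 6, 8, 9, 7] sum 37, len 5
add 7: [6, 8, 9, 7, 7] sum 37, len 5
Longest length seen: 10.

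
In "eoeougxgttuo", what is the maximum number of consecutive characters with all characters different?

5

add e: [e] len 1
add o: [e, o] len 2
add e (repeat e, move left end past it): [o, e] len 2
add o (repeat o, move left end past it): [e, o] len 2
add u: [e, o, u] len 3
add g: [e, o, u, g] len 4
add x: [e, o, u, g, x] len 5
add g (repeat g, move left end past it): [x, g] len 2
add t: [x, g, t] len 3
add t (repeat t, move left end past it): [t] len 1
add u: [t, u] len 2
add o: [t, u, o] len 3
Longest all-distinct length: 5.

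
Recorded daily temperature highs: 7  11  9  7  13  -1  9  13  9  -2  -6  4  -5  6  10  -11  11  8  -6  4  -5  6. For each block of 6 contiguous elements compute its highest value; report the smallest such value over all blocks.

Window maxs for each of the 17 positions:
(7, 11, 9, 7, 13, -1) → max 13
(11, 9, 7, 13, -1, 9) → max 13
(9, 7, 13, -1, 9, 13) → max 13
(7, 13, -1, 9, 13, 9) → max 13
(13, -1, 9, 13, 9, -2) → max 13
(-1, 9, 13, 9, -2, -6) → max 13
(9, 13, 9, -2, -6, 4) → max 13
(13, 9, -2, -6, 4, -5) → max 13
(9, -2, -6, 4, -5, 6) → max 9
(-2, -6, 4, -5, 6, 10) → max 10
(-6, 4, -5, 6, 10, -11) → max 10
(4, -5, 6, 10, -11, 11) → max 11
(-5, 6, 10, -11, 11, 8) → max 11
(6, 10, -11, 11, 8, -6) → max 11
(10, -11, 11, 8, -6, 4) → max 11
(-11, 11, 8, -6, 4, -5) → max 11
(11, 8, -6, 4, -5, 6) → max 11
Smallest of these is 9.

9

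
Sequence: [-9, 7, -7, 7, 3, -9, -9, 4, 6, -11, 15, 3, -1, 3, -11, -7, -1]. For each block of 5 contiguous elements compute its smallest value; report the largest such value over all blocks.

Window mins for each of the 13 positions:
-9 7 -7 7 3 → min -9
7 -7 7 3 -9 → min -9
-7 7 3 -9 -9 → min -9
7 3 -9 -9 4 → min -9
3 -9 -9 4 6 → min -9
-9 -9 4 6 -11 → min -11
-9 4 6 -11 15 → min -11
4 6 -11 15 3 → min -11
6 -11 15 3 -1 → min -11
-11 15 3 -1 3 → min -11
15 3 -1 3 -11 → min -11
3 -1 3 -11 -7 → min -11
-1 3 -11 -7 -1 → min -11
Largest of these is -9.

-9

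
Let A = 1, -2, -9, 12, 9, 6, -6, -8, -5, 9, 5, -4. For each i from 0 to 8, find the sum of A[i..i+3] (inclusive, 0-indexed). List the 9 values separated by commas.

2, 10, 18, 21, 1, -13, -10, 1, 5

1 -2 -9 12 → sum 2
-2 -9 12 9 → sum 10
-9 12 9 6 → sum 18
12 9 6 -6 → sum 21
9 6 -6 -8 → sum 1
6 -6 -8 -5 → sum -13
-6 -8 -5 9 → sum -10
-8 -5 9 5 → sum 1
-5 9 5 -4 → sum 5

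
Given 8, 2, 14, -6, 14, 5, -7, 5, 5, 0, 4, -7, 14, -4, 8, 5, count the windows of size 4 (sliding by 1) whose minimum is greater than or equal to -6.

[8, 2, 14, -6] → min -6  ≥ -6 ✓
[2, 14, -6, 14] → min -6  ≥ -6 ✓
[14, -6, 14, 5] → min -6  ≥ -6 ✓
[-6, 14, 5, -7] → min -7
[14, 5, -7, 5] → min -7
[5, -7, 5, 5] → min -7
[-7, 5, 5, 0] → min -7
[5, 5, 0, 4] → min 0  ≥ -6 ✓
[5, 0, 4, -7] → min -7
[0, 4, -7, 14] → min -7
[4, -7, 14, -4] → min -7
[-7, 14, -4, 8] → min -7
[14, -4, 8, 5] → min -4  ≥ -6 ✓
5 windows satisfy the condition.

5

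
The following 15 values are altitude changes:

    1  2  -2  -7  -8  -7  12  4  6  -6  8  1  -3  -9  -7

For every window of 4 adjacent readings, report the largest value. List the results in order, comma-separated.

Sliding a size-4 window across the 15 values:
(1, 2, -2, -7) → max 2
(2, -2, -7, -8) → max 2
(-2, -7, -8, -7) → max -2
(-7, -8, -7, 12) → max 12
(-8, -7, 12, 4) → max 12
(-7, 12, 4, 6) → max 12
(12, 4, 6, -6) → max 12
(4, 6, -6, 8) → max 8
(6, -6, 8, 1) → max 8
(-6, 8, 1, -3) → max 8
(8, 1, -3, -9) → max 8
(1, -3, -9, -7) → max 1

2, 2, -2, 12, 12, 12, 12, 8, 8, 8, 8, 1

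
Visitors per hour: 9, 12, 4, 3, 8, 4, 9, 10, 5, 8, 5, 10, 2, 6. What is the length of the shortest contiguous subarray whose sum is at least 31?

add 9: running sum 9 < 31
add 12: running sum 21 < 31
add 4: running sum 25 < 31
add 3: running sum 28 < 31
end 4: [9, 12, 4, 3, 8] sum 36, len 5
end 5: [12, 4, 3, 8, 4] sum 31, len 5
end 6: [12, 4, 3, 8, 4, 9] sum 40, len 6
end 7: [8, 4, 9, 10] sum 31, len 4
end 8: [8, 4, 9, 10, 5] sum 36, len 5
end 9: [9, 10, 5, 8] sum 32, len 4
end 10: [9, 10, 5, 8, 5] sum 37, len 5
end 11: [10, 5, 8, 5, 10] sum 38, len 5
end 12: [10, 5, 8, 5, 10, 2] sum 40, len 6
end 13: [8, 5, 10, 2, 6] sum 31, len 5
Shortest qualifying length: 4.

4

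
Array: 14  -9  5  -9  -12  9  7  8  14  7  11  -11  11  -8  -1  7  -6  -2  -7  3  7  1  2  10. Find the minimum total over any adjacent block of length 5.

-16

(14, -9, 5, -9, -12) → sum -11
(-9, 5, -9, -12, 9) → sum -16
(5, -9, -12, 9, 7) → sum 0
(-9, -12, 9, 7, 8) → sum 3
(-12, 9, 7, 8, 14) → sum 26
(9, 7, 8, 14, 7) → sum 45
(7, 8, 14, 7, 11) → sum 47
(8, 14, 7, 11, -11) → sum 29
(14, 7, 11, -11, 11) → sum 32
(7, 11, -11, 11, -8) → sum 10
(11, -11, 11, -8, -1) → sum 2
(-11, 11, -8, -1, 7) → sum -2
(11, -8, -1, 7, -6) → sum 3
(-8, -1, 7, -6, -2) → sum -10
(-1, 7, -6, -2, -7) → sum -9
(7, -6, -2, -7, 3) → sum -5
(-6, -2, -7, 3, 7) → sum -5
(-2, -7, 3, 7, 1) → sum 2
(-7, 3, 7, 1, 2) → sum 6
(3, 7, 1, 2, 10) → sum 23
Minimum of these is -16.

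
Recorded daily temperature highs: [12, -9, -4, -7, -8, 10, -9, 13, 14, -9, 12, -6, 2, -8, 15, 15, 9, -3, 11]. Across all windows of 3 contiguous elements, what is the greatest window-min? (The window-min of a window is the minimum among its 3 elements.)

9

(12, -9, -4) → min -9
(-9, -4, -7) → min -9
(-4, -7, -8) → min -8
(-7, -8, 10) → min -8
(-8, 10, -9) → min -9
(10, -9, 13) → min -9
(-9, 13, 14) → min -9
(13, 14, -9) → min -9
(14, -9, 12) → min -9
(-9, 12, -6) → min -9
(12, -6, 2) → min -6
(-6, 2, -8) → min -8
(2, -8, 15) → min -8
(-8, 15, 15) → min -8
(15, 15, 9) → min 9
(15, 9, -3) → min -3
(9, -3, 11) → min -3
Greatest of these is 9.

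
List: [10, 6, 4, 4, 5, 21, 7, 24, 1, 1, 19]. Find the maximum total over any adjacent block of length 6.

73

10 6 4 4 5 21 → sum 50
6 4 4 5 21 7 → sum 47
4 4 5 21 7 24 → sum 65
4 5 21 7 24 1 → sum 62
5 21 7 24 1 1 → sum 59
21 7 24 1 1 19 → sum 73
Maximum of these is 73.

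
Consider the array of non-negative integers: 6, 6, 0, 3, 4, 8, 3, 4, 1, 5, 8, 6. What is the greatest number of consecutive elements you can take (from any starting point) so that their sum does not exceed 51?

11

add 6: [6] sum 6, len 1
add 6: [6, 6] sum 12, len 2
add 0: [6, 6, 0] sum 12, len 3
add 3: [6, 6, 0, 3] sum 15, len 4
add 4: [6, 6, 0, 3, 4] sum 19, len 5
add 8: [6, 6, 0, 3, 4, 8] sum 27, len 6
add 3: [6, 6, 0, 3, 4, 8, 3] sum 30, len 7
add 4: [6, 6, 0, 3, 4, 8, 3, 4] sum 34, len 8
add 1: [6, 6, 0, 3, 4, 8, 3, 4, 1] sum 35, len 9
add 5: [6, 6, 0, 3, 4, 8, 3, 4, 1, 5] sum 40, len 10
add 8: [6, 6, 0, 3, 4, 8, 3, 4, 1, 5, 8] sum 48, len 11
add 6: [6, 0, 3, 4, 8, 3, 4, 1, 5, 8, 6] sum 48, len 11
Longest length seen: 11.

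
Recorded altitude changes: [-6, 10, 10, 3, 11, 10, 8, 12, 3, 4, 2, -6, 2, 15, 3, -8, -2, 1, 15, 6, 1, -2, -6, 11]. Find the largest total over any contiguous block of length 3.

30

Window sums for each of the 22 positions:
(-6, 10, 10) → sum 14
(10, 10, 3) → sum 23
(10, 3, 11) → sum 24
(3, 11, 10) → sum 24
(11, 10, 8) → sum 29
(10, 8, 12) → sum 30
(8, 12, 3) → sum 23
(12, 3, 4) → sum 19
(3, 4, 2) → sum 9
(4, 2, -6) → sum 0
(2, -6, 2) → sum -2
(-6, 2, 15) → sum 11
(2, 15, 3) → sum 20
(15, 3, -8) → sum 10
(3, -8, -2) → sum -7
(-8, -2, 1) → sum -9
(-2, 1, 15) → sum 14
(1, 15, 6) → sum 22
(15, 6, 1) → sum 22
(6, 1, -2) → sum 5
(1, -2, -6) → sum -7
(-2, -6, 11) → sum 3
Largest of these is 30.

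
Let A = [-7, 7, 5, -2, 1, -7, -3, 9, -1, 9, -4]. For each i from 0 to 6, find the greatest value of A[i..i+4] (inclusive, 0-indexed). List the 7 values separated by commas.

[-7, 7, 5, -2, 1] → max 7
[7, 5, -2, 1, -7] → max 7
[5, -2, 1, -7, -3] → max 5
[-2, 1, -7, -3, 9] → max 9
[1, -7, -3, 9, -1] → max 9
[-7, -3, 9, -1, 9] → max 9
[-3, 9, -1, 9, -4] → max 9

7, 7, 5, 9, 9, 9, 9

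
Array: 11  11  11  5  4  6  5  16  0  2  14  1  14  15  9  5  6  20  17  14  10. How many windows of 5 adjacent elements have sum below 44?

9

11 11 11 5 4 → sum 42  < 44 ✓
11 11 5 4 6 → sum 37  < 44 ✓
11 5 4 6 5 → sum 31  < 44 ✓
5 4 6 5 16 → sum 36  < 44 ✓
4 6 5 16 0 → sum 31  < 44 ✓
6 5 16 0 2 → sum 29  < 44 ✓
5 16 0 2 14 → sum 37  < 44 ✓
16 0 2 14 1 → sum 33  < 44 ✓
0 2 14 1 14 → sum 31  < 44 ✓
2 14 1 14 15 → sum 46
14 1 14 15 9 → sum 53
1 14 15 9 5 → sum 44
14 15 9 5 6 → sum 49
15 9 5 6 20 → sum 55
9 5 6 20 17 → sum 57
5 6 20 17 14 → sum 62
6 20 17 14 10 → sum 67
9 windows satisfy the condition.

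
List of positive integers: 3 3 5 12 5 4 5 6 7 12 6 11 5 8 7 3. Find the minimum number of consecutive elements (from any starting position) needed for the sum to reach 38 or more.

Extend right; whenever the sum reaches 38, record the length and shrink from the left:
add 3: running sum 3 < 38
add 3: running sum 6 < 38
add 5: running sum 11 < 38
add 12: running sum 23 < 38
add 5: running sum 28 < 38
add 4: running sum 32 < 38
add 5: running sum 37 < 38
add 6: shortest ending here [3, 5, 12, 5, 4, 5, 6] sum 40, len 7
add 7: shortest ending here [12, 5, 4, 5, 6, 7] sum 39, len 6
add 12: shortest ending here [5, 4, 5, 6, 7, 12] sum 39, len 6
add 6: shortest ending here [4, 5, 6, 7, 12, 6] sum 40, len 6
add 11: shortest ending here [6, 7, 12, 6, 11] sum 42, len 5
add 5: shortest ending here [7, 12, 6, 11, 5] sum 41, len 5
add 8: shortest ending here [12, 6, 11, 5, 8] sum 42, len 5
add 7: shortest ending here [12, 6, 11, 5, 8, 7] sum 49, len 6
add 3: shortest ending here [6, 11, 5, 8, 7, 3] sum 40, len 6
Shortest qualifying length: 5.

5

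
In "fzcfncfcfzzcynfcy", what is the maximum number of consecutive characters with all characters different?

[f] len 1
[f, z] len 2
[f, z, c] len 3
[z, c, f] len 3
[z, c, f, n] len 4
[f, n, c] len 3
[n, c, f] len 3
[f, c] len 2
[c, f] len 2
[c, f, z] len 3
[z] len 1
[z, c] len 2
[z, c, y] len 3
[z, c, y, n] len 4
[z, c, y, n, f] len 5
[y, n, f, c] len 4
[n, f, c, y] len 4
Longest all-distinct length: 5.

5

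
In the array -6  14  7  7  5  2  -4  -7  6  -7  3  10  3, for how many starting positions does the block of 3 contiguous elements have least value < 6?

10

[-6, 14, 7] → min -6  < 6 ✓
[14, 7, 7] → min 7
[7, 7, 5] → min 5  < 6 ✓
[7, 5, 2] → min 2  < 6 ✓
[5, 2, -4] → min -4  < 6 ✓
[2, -4, -7] → min -7  < 6 ✓
[-4, -7, 6] → min -7  < 6 ✓
[-7, 6, -7] → min -7  < 6 ✓
[6, -7, 3] → min -7  < 6 ✓
[-7, 3, 10] → min -7  < 6 ✓
[3, 10, 3] → min 3  < 6 ✓
10 windows satisfy the condition.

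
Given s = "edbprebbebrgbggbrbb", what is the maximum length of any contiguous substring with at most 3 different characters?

[e] 1 distinct, len 1
[e, d] 2 distinct, len 2
[e, d, b] 3 distinct, len 3
[d, b, p] 3 distinct, len 3
[b, p, r] 3 distinct, len 3
[p, r, e] 3 distinct, len 3
[r, e, b] 3 distinct, len 3
[r, e, b, b] 3 distinct, len 4
[r, e, b, b, e] 3 distinct, len 5
[r, e, b, b, e, b] 3 distinct, len 6
[r, e, b, b, e, b, r] 3 distinct, len 7
[b, r, g] 3 distinct, len 3
[b, r, g, b] 3 distinct, len 4
[b, r, g, b, g] 3 distinct, len 5
[b, r, g, b, g, g] 3 distinct, len 6
[b, r, g, b, g, g, b] 3 distinct, len 7
[b, r, g, b, g, g, b, r] 3 distinct, len 8
[b, r, g, b, g, g, b, r, b] 3 distinct, len 9
[b, r, g, b, g, g, b, r, b, b] 3 distinct, len 10
Longest length with ≤3 distinct: 10.

10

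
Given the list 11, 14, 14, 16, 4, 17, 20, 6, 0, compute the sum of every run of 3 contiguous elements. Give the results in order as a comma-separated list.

[11, 14, 14] → sum 39
[14, 14, 16] → sum 44
[14, 16, 4] → sum 34
[16, 4, 17] → sum 37
[4, 17, 20] → sum 41
[17, 20, 6] → sum 43
[20, 6, 0] → sum 26

39, 44, 34, 37, 41, 43, 26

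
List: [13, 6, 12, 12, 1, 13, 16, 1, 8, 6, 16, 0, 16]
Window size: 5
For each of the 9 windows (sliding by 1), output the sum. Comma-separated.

44, 44, 54, 43, 39, 44, 47, 31, 46

[13, 6, 12, 12, 1] → sum 44
[6, 12, 12, 1, 13] → sum 44
[12, 12, 1, 13, 16] → sum 54
[12, 1, 13, 16, 1] → sum 43
[1, 13, 16, 1, 8] → sum 39
[13, 16, 1, 8, 6] → sum 44
[16, 1, 8, 6, 16] → sum 47
[1, 8, 6, 16, 0] → sum 31
[8, 6, 16, 0, 16] → sum 46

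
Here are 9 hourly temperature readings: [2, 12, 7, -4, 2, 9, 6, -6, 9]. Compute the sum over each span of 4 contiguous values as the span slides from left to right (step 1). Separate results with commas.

17, 17, 14, 13, 11, 18

(2, 12, 7, -4) → sum 17
(12, 7, -4, 2) → sum 17
(7, -4, 2, 9) → sum 14
(-4, 2, 9, 6) → sum 13
(2, 9, 6, -6) → sum 11
(9, 6, -6, 9) → sum 18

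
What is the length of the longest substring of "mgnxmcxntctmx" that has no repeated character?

add m: [m] len 1
add g: [m, g] len 2
add n: [m, g, n] len 3
add x: [m, g, n, x] len 4
add m (repeat m, move left end past it): [g, n, x, m] len 4
add c: [g, n, x, m, c] len 5
add x (repeat x, move left end past it): [m, c, x] len 3
add n: [m, c, x, n] len 4
add t: [m, c, x, n, t] len 5
add c (repeat c, move left end past it): [x, n, t, c] len 4
add t (repeat t, move left end past it): [c, t] len 2
add m: [c, t, m] len 3
add x: [c, t, m, x] len 4
Longest all-distinct length: 5.

5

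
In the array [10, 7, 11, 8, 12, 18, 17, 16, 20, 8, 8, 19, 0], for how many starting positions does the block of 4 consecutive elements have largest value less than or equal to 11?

[10, 7, 11, 8] → max 11  ≤ 11 ✓
[7, 11, 8, 12] → max 12
[11, 8, 12, 18] → max 18
[8, 12, 18, 17] → max 18
[12, 18, 17, 16] → max 18
[18, 17, 16, 20] → max 20
[17, 16, 20, 8] → max 20
[16, 20, 8, 8] → max 20
[20, 8, 8, 19] → max 20
[8, 8, 19, 0] → max 19
1 window satisfy the condition.

1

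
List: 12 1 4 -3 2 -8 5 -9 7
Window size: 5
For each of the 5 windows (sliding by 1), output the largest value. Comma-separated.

12, 4, 5, 5, 7

Sliding a size-5 window across the 9 values:
[12, 1, 4, -3, 2] → max 12
[1, 4, -3, 2, -8] → max 4
[4, -3, 2, -8, 5] → max 5
[-3, 2, -8, 5, -9] → max 5
[2, -8, 5, -9, 7] → max 7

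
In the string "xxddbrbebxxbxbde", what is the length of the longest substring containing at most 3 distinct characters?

8

add x: window [x] (1 distinct), len 1
add x: window [x, x] (1 distinct), len 2
add d: window [x, x, d] (2 distinct), len 3
add d: window [x, x, d, d] (2 distinct), len 4
add b: window [x, x, d, d, b] (3 distinct), len 5
add r: window [d, d, b, r] (3 distinct), len 4
add b: window [d, d, b, r, b] (3 distinct), len 5
add e: window [b, r, b, e] (3 distinct), len 4
add b: window [b, r, b, e, b] (3 distinct), len 5
add x: window [b, e, b, x] (3 distinct), len 4
add x: window [b, e, b, x, x] (3 distinct), len 5
add b: window [b, e, b, x, x, b] (3 distinct), len 6
add x: window [b, e, b, x, x, b, x] (3 distinct), len 7
add b: window [b, e, b, x, x, b, x, b] (3 distinct), len 8
add d: window [b, x, x, b, x, b, d] (3 distinct), len 7
add e: window [b, d, e] (3 distinct), len 3
Longest length with ≤3 distinct: 8.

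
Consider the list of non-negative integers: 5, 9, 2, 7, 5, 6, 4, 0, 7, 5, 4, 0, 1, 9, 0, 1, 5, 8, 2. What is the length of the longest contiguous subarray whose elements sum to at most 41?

→ 5: sum 5, len 1
→ 9: sum 14, len 2
→ 2: sum 16, len 3
→ 7: sum 23, len 4
→ 5: sum 28, len 5
→ 6: sum 34, len 6
→ 4: sum 38, len 7
→ 0: sum 38, len 8
→ 7 (dropped 5): sum 40, len 8
→ 5 (dropped 9): sum 36, len 8
→ 4: sum 40, len 9
→ 0: sum 40, len 10
→ 1: sum 41, len 11
→ 9 (dropped 2, 7): sum 41, len 10
→ 0: sum 41, len 11
→ 1 (dropped 5): sum 37, len 11
→ 5 (dropped 6): sum 36, len 11
→ 8 (dropped 4): sum 40, len 11
→ 2 (dropped 0, 7): sum 35, len 10
Longest length seen: 11.

11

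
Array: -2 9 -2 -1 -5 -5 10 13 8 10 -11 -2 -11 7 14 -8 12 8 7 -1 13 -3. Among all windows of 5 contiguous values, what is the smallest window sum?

(-2, 9, -2, -1, -5) → sum -1
(9, -2, -1, -5, -5) → sum -4
(-2, -1, -5, -5, 10) → sum -3
(-1, -5, -5, 10, 13) → sum 12
(-5, -5, 10, 13, 8) → sum 21
(-5, 10, 13, 8, 10) → sum 36
(10, 13, 8, 10, -11) → sum 30
(13, 8, 10, -11, -2) → sum 18
(8, 10, -11, -2, -11) → sum -6
(10, -11, -2, -11, 7) → sum -7
(-11, -2, -11, 7, 14) → sum -3
(-2, -11, 7, 14, -8) → sum 0
(-11, 7, 14, -8, 12) → sum 14
(7, 14, -8, 12, 8) → sum 33
(14, -8, 12, 8, 7) → sum 33
(-8, 12, 8, 7, -1) → sum 18
(12, 8, 7, -1, 13) → sum 39
(8, 7, -1, 13, -3) → sum 24
Smallest of these is -7.

-7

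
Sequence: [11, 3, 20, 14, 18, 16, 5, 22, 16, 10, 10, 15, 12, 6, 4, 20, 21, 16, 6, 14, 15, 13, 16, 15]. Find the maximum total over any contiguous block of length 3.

57

11 3 20 → sum 34
3 20 14 → sum 37
20 14 18 → sum 52
14 18 16 → sum 48
18 16 5 → sum 39
16 5 22 → sum 43
5 22 16 → sum 43
22 16 10 → sum 48
16 10 10 → sum 36
10 10 15 → sum 35
10 15 12 → sum 37
15 12 6 → sum 33
12 6 4 → sum 22
6 4 20 → sum 30
4 20 21 → sum 45
20 21 16 → sum 57
21 16 6 → sum 43
16 6 14 → sum 36
6 14 15 → sum 35
14 15 13 → sum 42
15 13 16 → sum 44
13 16 15 → sum 44
Maximum of these is 57.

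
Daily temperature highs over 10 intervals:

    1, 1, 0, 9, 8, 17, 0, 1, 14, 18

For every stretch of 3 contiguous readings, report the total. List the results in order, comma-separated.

Sliding a size-3 window across the 10 values:
(1, 1, 0) → sum 2
(1, 0, 9) → sum 10
(0, 9, 8) → sum 17
(9, 8, 17) → sum 34
(8, 17, 0) → sum 25
(17, 0, 1) → sum 18
(0, 1, 14) → sum 15
(1, 14, 18) → sum 33

2, 10, 17, 34, 25, 18, 15, 33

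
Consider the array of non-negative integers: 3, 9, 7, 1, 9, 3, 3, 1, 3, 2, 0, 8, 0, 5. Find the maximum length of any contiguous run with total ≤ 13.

6

Extend to the right; shrink from the left whenever the sum exceeds 13:
[3] sum 3 len 1
[3, 9] sum 12 len 2
[7] sum 7 len 1
[7, 1] sum 8 len 2
[1, 9] sum 10 len 2
[1, 9, 3] sum 13 len 3
[3, 3] sum 6 len 2
[3, 3, 1] sum 7 len 3
[3, 3, 1, 3] sum 10 len 4
[3, 3, 1, 3, 2] sum 12 len 5
[3, 3, 1, 3, 2, 0] sum 12 len 6
[3, 2, 0, 8] sum 13 len 4
[3, 2, 0, 8, 0] sum 13 len 5
[0, 8, 0, 5] sum 13 len 4
Longest length seen: 6.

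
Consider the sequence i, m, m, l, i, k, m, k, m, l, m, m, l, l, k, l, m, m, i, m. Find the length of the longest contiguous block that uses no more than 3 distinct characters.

[i] 1 distinct, len 1
[i, m] 2 distinct, len 2
[i, m, m] 2 distinct, len 3
[i, m, m, l] 3 distinct, len 4
[i, m, m, l, i] 3 distinct, len 5
[l, i, k] 3 distinct, len 3
[i, k, m] 3 distinct, len 3
[i, k, m, k] 3 distinct, len 4
[i, k, m, k, m] 3 distinct, len 5
[k, m, k, m, l] 3 distinct, len 5
[k, m, k, m, l, m] 3 distinct, len 6
[k, m, k, m, l, m, m] 3 distinct, len 7
[k, m, k, m, l, m, m, l] 3 distinct, len 8
[k, m, k, m, l, m, m, l, l] 3 distinct, len 9
[k, m, k, m, l, m, m, l, l, k] 3 distinct, len 10
[k, m, k, m, l, m, m, l, l, k, l] 3 distinct, len 11
[k, m, k, m, l, m, m, l, l, k, l, m] 3 distinct, len 12
[k, m, k, m, l, m, m, l, l, k, l, m, m] 3 distinct, len 13
[l, m, m, i] 3 distinct, len 4
[l, m, m, i, m] 3 distinct, len 5
Longest length with ≤3 distinct: 13.

13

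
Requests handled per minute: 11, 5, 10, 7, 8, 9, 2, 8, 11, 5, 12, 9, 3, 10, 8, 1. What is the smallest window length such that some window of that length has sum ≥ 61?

8

add 11: running sum 11 < 61
add 5: running sum 16 < 61
add 10: running sum 26 < 61
add 7: running sum 33 < 61
add 8: running sum 41 < 61
add 9: running sum 50 < 61
add 2: running sum 52 < 61
add 8: running sum 60 < 61
add 11: shortest ending here [11, 5, 10, 7, 8, 9, 2, 8, 11] sum 71, len 9
add 5: shortest ending here [5, 10, 7, 8, 9, 2, 8, 11, 5] sum 65, len 9
add 12: shortest ending here [7, 8, 9, 2, 8, 11, 5, 12] sum 62, len 8
add 9: shortest ending here [8, 9, 2, 8, 11, 5, 12, 9] sum 64, len 8
add 3: shortest ending here [8, 9, 2, 8, 11, 5, 12, 9, 3] sum 67, len 9
add 10: shortest ending here [9, 2, 8, 11, 5, 12, 9, 3, 10] sum 69, len 9
add 8: shortest ending here [8, 11, 5, 12, 9, 3, 10, 8] sum 66, len 8
add 1: shortest ending here [8, 11, 5, 12, 9, 3, 10, 8, 1] sum 67, len 9
Shortest qualifying length: 8.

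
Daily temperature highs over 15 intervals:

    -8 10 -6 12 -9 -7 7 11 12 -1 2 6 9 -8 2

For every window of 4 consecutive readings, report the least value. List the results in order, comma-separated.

-8, -9, -9, -9, -9, -7, -1, -1, -1, -1, -8, -8

(-8, 10, -6, 12) → min -8
(10, -6, 12, -9) → min -9
(-6, 12, -9, -7) → min -9
(12, -9, -7, 7) → min -9
(-9, -7, 7, 11) → min -9
(-7, 7, 11, 12) → min -7
(7, 11, 12, -1) → min -1
(11, 12, -1, 2) → min -1
(12, -1, 2, 6) → min -1
(-1, 2, 6, 9) → min -1
(2, 6, 9, -8) → min -8
(6, 9, -8, 2) → min -8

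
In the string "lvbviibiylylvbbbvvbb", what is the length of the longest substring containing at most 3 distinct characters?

9

Extend right; when distinct count exceeds 3, shrink from the left:
[l] 1 distinct, len 1
[l, v] 2 distinct, len 2
[l, v, b] 3 distinct, len 3
[l, v, b, v] 3 distinct, len 4
[v, b, v, i] 3 distinct, len 4
[v, b, v, i, i] 3 distinct, len 5
[v, b, v, i, i, b] 3 distinct, len 6
[v, b, v, i, i, b, i] 3 distinct, len 7
[i, i, b, i, y] 3 distinct, len 5
[i, y, l] 3 distinct, len 3
[i, y, l, y] 3 distinct, len 4
[i, y, l, y, l] 3 distinct, len 5
[y, l, y, l, v] 3 distinct, len 5
[l, v, b] 3 distinct, len 3
[l, v, b, b] 3 distinct, len 4
[l, v, b, b, b] 3 distinct, len 5
[l, v, b, b, b, v] 3 distinct, len 6
[l, v, b, b, b, v, v] 3 distinct, len 7
[l, v, b, b, b, v, v, b] 3 distinct, len 8
[l, v, b, b, b, v, v, b, b] 3 distinct, len 9
Longest length with ≤3 distinct: 9.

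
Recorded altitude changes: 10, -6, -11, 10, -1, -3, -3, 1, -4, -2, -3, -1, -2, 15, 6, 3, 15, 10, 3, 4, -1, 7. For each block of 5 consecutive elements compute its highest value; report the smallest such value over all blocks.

-1

Window maxs for each of the 18 positions:
10 -6 -11 10 -1 → max 10
-6 -11 10 -1 -3 → max 10
-11 10 -1 -3 -3 → max 10
10 -1 -3 -3 1 → max 10
-1 -3 -3 1 -4 → max 1
-3 -3 1 -4 -2 → max 1
-3 1 -4 -2 -3 → max 1
1 -4 -2 -3 -1 → max 1
-4 -2 -3 -1 -2 → max -1
-2 -3 -1 -2 15 → max 15
-3 -1 -2 15 6 → max 15
-1 -2 15 6 3 → max 15
-2 15 6 3 15 → max 15
15 6 3 15 10 → max 15
6 3 15 10 3 → max 15
3 15 10 3 4 → max 15
15 10 3 4 -1 → max 15
10 3 4 -1 7 → max 10
Smallest of these is -1.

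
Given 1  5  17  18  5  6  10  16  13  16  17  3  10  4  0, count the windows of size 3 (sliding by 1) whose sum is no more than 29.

(1, 5, 17) → sum 23  ≤ 29 ✓
(5, 17, 18) → sum 40
(17, 18, 5) → sum 40
(18, 5, 6) → sum 29  ≤ 29 ✓
(5, 6, 10) → sum 21  ≤ 29 ✓
(6, 10, 16) → sum 32
(10, 16, 13) → sum 39
(16, 13, 16) → sum 45
(13, 16, 17) → sum 46
(16, 17, 3) → sum 36
(17, 3, 10) → sum 30
(3, 10, 4) → sum 17  ≤ 29 ✓
(10, 4, 0) → sum 14  ≤ 29 ✓
5 windows satisfy the condition.

5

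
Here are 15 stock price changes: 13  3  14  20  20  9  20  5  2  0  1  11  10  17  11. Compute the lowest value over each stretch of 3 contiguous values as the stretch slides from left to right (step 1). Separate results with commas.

Sliding a size-3 window across the 15 values:
(13, 3, 14) → min 3
(3, 14, 20) → min 3
(14, 20, 20) → min 14
(20, 20, 9) → min 9
(20, 9, 20) → min 9
(9, 20, 5) → min 5
(20, 5, 2) → min 2
(5, 2, 0) → min 0
(2, 0, 1) → min 0
(0, 1, 11) → min 0
(1, 11, 10) → min 1
(11, 10, 17) → min 10
(10, 17, 11) → min 10

3, 3, 14, 9, 9, 5, 2, 0, 0, 0, 1, 10, 10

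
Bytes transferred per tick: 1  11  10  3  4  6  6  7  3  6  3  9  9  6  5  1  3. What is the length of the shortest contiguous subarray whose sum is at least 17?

add 1: running sum 1 < 17
add 11: running sum 12 < 17
add 10: shortest ending here [11, 10] sum 21, len 2
add 3: shortest ending here [11, 10, 3] sum 24, len 3
add 4: shortest ending here [10, 3, 4] sum 17, len 3
add 6: shortest ending here [10, 3, 4, 6] sum 23, len 4
add 6: shortest ending here [3, 4, 6, 6] sum 19, len 4
add 7: shortest ending here [6, 6, 7] sum 19, len 3
add 3: shortest ending here [6, 6, 7, 3] sum 22, len 4
add 6: shortest ending here [6, 7, 3, 6] sum 22, len 4
add 3: shortest ending here [7, 3, 6, 3] sum 19, len 4
add 9: shortest ending here [6, 3, 9] sum 18, len 3
add 9: shortest ending here [9, 9] sum 18, len 2
add 6: shortest ending here [9, 9, 6] sum 24, len 3
add 5: shortest ending here [9, 6, 5] sum 20, len 3
add 1: shortest ending here [9, 6, 5, 1] sum 21, len 4
add 3: shortest ending here [9, 6, 5, 1, 3] sum 24, len 5
Shortest qualifying length: 2.

2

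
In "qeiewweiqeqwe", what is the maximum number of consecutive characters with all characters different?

add q: [q] len 1
add e: [q, e] len 2
add i: [q, e, i] len 3
add e (repeat e, move left end past it): [i, e] len 2
add w: [i, e, w] len 3
add w (repeat w, move left end past it): [w] len 1
add e: [w, e] len 2
add i: [w, e, i] len 3
add q: [w, e, i, q] len 4
add e (repeat e, move left end past it): [i, q, e] len 3
add q (repeat q, move left end past it): [e, q] len 2
add w: [e, q, w] len 3
add e (repeat e, move left end past it): [q, w, e] len 3
Longest all-distinct length: 4.

4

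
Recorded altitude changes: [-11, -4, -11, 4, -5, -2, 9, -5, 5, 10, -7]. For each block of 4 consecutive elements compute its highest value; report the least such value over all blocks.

[-11, -4, -11, 4] → max 4
[-4, -11, 4, -5] → max 4
[-11, 4, -5, -2] → max 4
[4, -5, -2, 9] → max 9
[-5, -2, 9, -5] → max 9
[-2, 9, -5, 5] → max 9
[9, -5, 5, 10] → max 10
[-5, 5, 10, -7] → max 10
Least of these is 4.

4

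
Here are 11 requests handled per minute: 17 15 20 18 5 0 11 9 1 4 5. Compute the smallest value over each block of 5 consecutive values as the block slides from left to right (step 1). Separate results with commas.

(17, 15, 20, 18, 5) → min 5
(15, 20, 18, 5, 0) → min 0
(20, 18, 5, 0, 11) → min 0
(18, 5, 0, 11, 9) → min 0
(5, 0, 11, 9, 1) → min 0
(0, 11, 9, 1, 4) → min 0
(11, 9, 1, 4, 5) → min 1

5, 0, 0, 0, 0, 0, 1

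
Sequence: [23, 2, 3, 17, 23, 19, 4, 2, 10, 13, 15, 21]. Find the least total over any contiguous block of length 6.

[23, 2, 3, 17, 23, 19] → sum 87
[2, 3, 17, 23, 19, 4] → sum 68
[3, 17, 23, 19, 4, 2] → sum 68
[17, 23, 19, 4, 2, 10] → sum 75
[23, 19, 4, 2, 10, 13] → sum 71
[19, 4, 2, 10, 13, 15] → sum 63
[4, 2, 10, 13, 15, 21] → sum 65
Least of these is 63.

63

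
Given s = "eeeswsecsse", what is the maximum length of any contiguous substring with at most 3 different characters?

7

Extend right; when distinct count exceeds 3, shrink from the left:
add e: window [e] (1 distinct), len 1
add e: window [e, e] (1 distinct), len 2
add e: window [e, e, e] (1 distinct), len 3
add s: window [e, e, e, s] (2 distinct), len 4
add w: window [e, e, e, s, w] (3 distinct), len 5
add s: window [e, e, e, s, w, s] (3 distinct), len 6
add e: window [e, e, e, s, w, s, e] (3 distinct), len 7
add c: window [s, e, c] (3 distinct), len 3
add s: window [s, e, c, s] (3 distinct), len 4
add s: window [s, e, c, s, s] (3 distinct), len 5
add e: window [s, e, c, s, s, e] (3 distinct), len 6
Longest length with ≤3 distinct: 7.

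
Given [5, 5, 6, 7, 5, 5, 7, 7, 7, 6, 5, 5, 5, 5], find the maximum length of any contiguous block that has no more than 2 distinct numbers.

[5] 1 distinct, len 1
[5, 5] 1 distinct, len 2
[5, 5, 6] 2 distinct, len 3
[6, 7] 2 distinct, len 2
[7, 5] 2 distinct, len 2
[7, 5, 5] 2 distinct, len 3
[7, 5, 5, 7] 2 distinct, len 4
[7, 5, 5, 7, 7] 2 distinct, len 5
[7, 5, 5, 7, 7, 7] 2 distinct, len 6
[7, 7, 7, 6] 2 distinct, len 4
[6, 5] 2 distinct, len 2
[6, 5, 5] 2 distinct, len 3
[6, 5, 5, 5] 2 distinct, len 4
[6, 5, 5, 5, 5] 2 distinct, len 5
Longest length with ≤2 distinct: 6.

6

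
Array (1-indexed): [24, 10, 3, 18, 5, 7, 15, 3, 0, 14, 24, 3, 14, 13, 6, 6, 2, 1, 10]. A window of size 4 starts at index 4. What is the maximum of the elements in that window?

Elements at indices 4..7: 18, 5, 7, 15
max(18, 5, 7, 15) = 18

18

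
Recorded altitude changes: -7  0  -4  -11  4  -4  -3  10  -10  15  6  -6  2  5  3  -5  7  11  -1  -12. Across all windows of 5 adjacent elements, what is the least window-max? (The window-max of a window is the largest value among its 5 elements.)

-7 0 -4 -11 4 → max 4
0 -4 -11 4 -4 → max 4
-4 -11 4 -4 -3 → max 4
-11 4 -4 -3 10 → max 10
4 -4 -3 10 -10 → max 10
-4 -3 10 -10 15 → max 15
-3 10 -10 15 6 → max 15
10 -10 15 6 -6 → max 15
-10 15 6 -6 2 → max 15
15 6 -6 2 5 → max 15
6 -6 2 5 3 → max 6
-6 2 5 3 -5 → max 5
2 5 3 -5 7 → max 7
5 3 -5 7 11 → max 11
3 -5 7 11 -1 → max 11
-5 7 11 -1 -12 → max 11
Least of these is 4.

4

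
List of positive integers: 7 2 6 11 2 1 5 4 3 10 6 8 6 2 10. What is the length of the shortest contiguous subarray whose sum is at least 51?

9

add 7: running sum 7 < 51
add 2: running sum 9 < 51
add 6: running sum 15 < 51
add 11: running sum 26 < 51
add 2: running sum 28 < 51
add 1: running sum 29 < 51
add 5: running sum 34 < 51
add 4: running sum 38 < 51
add 3: running sum 41 < 51
add 10: shortest ending here [7, 2, 6, 11, 2, 1, 5, 4, 3, 10] sum 51, len 10
add 6: shortest ending here [7, 2, 6, 11, 2, 1, 5, 4, 3, 10, 6] sum 57, len 11
add 8: shortest ending here [6, 11, 2, 1, 5, 4, 3, 10, 6, 8] sum 56, len 10
add 6: shortest ending here [11, 2, 1, 5, 4, 3, 10, 6, 8, 6] sum 56, len 10
add 2: shortest ending here [11, 2, 1, 5, 4, 3, 10, 6, 8, 6, 2] sum 58, len 11
add 10: shortest ending here [5, 4, 3, 10, 6, 8, 6, 2, 10] sum 54, len 9
Shortest qualifying length: 9.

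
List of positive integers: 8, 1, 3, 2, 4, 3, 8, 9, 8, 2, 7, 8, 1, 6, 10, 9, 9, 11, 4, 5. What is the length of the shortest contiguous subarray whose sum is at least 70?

10

add 8: running sum 8 < 70
add 1: running sum 9 < 70
add 3: running sum 12 < 70
add 2: running sum 14 < 70
add 4: running sum 18 < 70
add 3: running sum 21 < 70
add 8: running sum 29 < 70
add 9: running sum 38 < 70
add 8: running sum 46 < 70
add 2: running sum 48 < 70
add 7: running sum 55 < 70
add 8: running sum 63 < 70
add 1: running sum 64 < 70
end 13: [8, 1, 3, 2, 4, 3, 8, 9, 8, 2, 7, 8, 1, 6] sum 70, len 14
end 14: [3, 2, 4, 3, 8, 9, 8, 2, 7, 8, 1, 6, 10] sum 71, len 13
end 15: [3, 8, 9, 8, 2, 7, 8, 1, 6, 10, 9] sum 71, len 11
end 16: [8, 9, 8, 2, 7, 8, 1, 6, 10, 9, 9] sum 77, len 11
end 17: [8, 2, 7, 8, 1, 6, 10, 9, 9, 11] sum 71, len 10
end 18: [8, 2, 7, 8, 1, 6, 10, 9, 9, 11, 4] sum 75, len 11
end 19: [7, 8, 1, 6, 10, 9, 9, 11, 4, 5] sum 70, len 10
Shortest qualifying length: 10.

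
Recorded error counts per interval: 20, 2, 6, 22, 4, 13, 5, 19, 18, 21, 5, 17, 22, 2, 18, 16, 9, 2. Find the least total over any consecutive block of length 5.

47

Each size-5 window and its sum:
20 2 6 22 4 → sum 54
2 6 22 4 13 → sum 47
6 22 4 13 5 → sum 50
22 4 13 5 19 → sum 63
4 13 5 19 18 → sum 59
13 5 19 18 21 → sum 76
5 19 18 21 5 → sum 68
19 18 21 5 17 → sum 80
18 21 5 17 22 → sum 83
21 5 17 22 2 → sum 67
5 17 22 2 18 → sum 64
17 22 2 18 16 → sum 75
22 2 18 16 9 → sum 67
2 18 16 9 2 → sum 47
Least of these is 47.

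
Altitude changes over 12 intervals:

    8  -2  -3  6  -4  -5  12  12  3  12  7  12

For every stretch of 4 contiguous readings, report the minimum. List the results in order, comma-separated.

-3, -4, -5, -5, -5, -5, 3, 3, 3

Sliding a size-4 window across the 12 values:
(8, -2, -3, 6) → min -3
(-2, -3, 6, -4) → min -4
(-3, 6, -4, -5) → min -5
(6, -4, -5, 12) → min -5
(-4, -5, 12, 12) → min -5
(-5, 12, 12, 3) → min -5
(12, 12, 3, 12) → min 3
(12, 3, 12, 7) → min 3
(3, 12, 7, 12) → min 3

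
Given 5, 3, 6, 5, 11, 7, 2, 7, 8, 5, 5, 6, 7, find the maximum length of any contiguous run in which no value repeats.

add 5: [5] len 1
add 3: [5, 3] len 2
add 6: [5, 3, 6] len 3
add 5 (repeat 5, move left end past it): [3, 6, 5] len 3
add 11: [3, 6, 5, 11] len 4
add 7: [3, 6, 5, 11, 7] len 5
add 2: [3, 6, 5, 11, 7, 2] len 6
add 7 (repeat 7, move left end past it): [2, 7] len 2
add 8: [2, 7, 8] len 3
add 5: [2, 7, 8, 5] len 4
add 5 (repeat 5, move left end past it): [5] len 1
add 6: [5, 6] len 2
add 7: [5, 6, 7] len 3
Longest all-distinct length: 6.

6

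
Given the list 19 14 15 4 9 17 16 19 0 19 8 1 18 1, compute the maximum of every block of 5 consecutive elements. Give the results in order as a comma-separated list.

19, 17, 17, 19, 19, 19, 19, 19, 19, 19

Sliding a size-5 window across the 14 values:
[19, 14, 15, 4, 9] → max 19
[14, 15, 4, 9, 17] → max 17
[15, 4, 9, 17, 16] → max 17
[4, 9, 17, 16, 19] → max 19
[9, 17, 16, 19, 0] → max 19
[17, 16, 19, 0, 19] → max 19
[16, 19, 0, 19, 8] → max 19
[19, 0, 19, 8, 1] → max 19
[0, 19, 8, 1, 18] → max 19
[19, 8, 1, 18, 1] → max 19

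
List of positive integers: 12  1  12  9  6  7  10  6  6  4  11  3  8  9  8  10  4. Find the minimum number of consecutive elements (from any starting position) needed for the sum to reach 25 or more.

3

add 12: running sum 12 < 25
add 1: running sum 13 < 25
add 12: shortest ending here [12, 1, 12] sum 25, len 3
add 9: shortest ending here [12, 1, 12, 9] sum 34, len 4
add 6: shortest ending here [12, 9, 6] sum 27, len 3
add 7: shortest ending here [12, 9, 6, 7] sum 34, len 4
add 10: shortest ending here [9, 6, 7, 10] sum 32, len 4
add 6: shortest ending here [6, 7, 10, 6] sum 29, len 4
add 6: shortest ending here [7, 10, 6, 6] sum 29, len 4
add 4: shortest ending here [10, 6, 6, 4] sum 26, len 4
add 11: shortest ending here [6, 6, 4, 11] sum 27, len 4
add 3: shortest ending here [6, 6, 4, 11, 3] sum 30, len 5
add 8: shortest ending here [4, 11, 3, 8] sum 26, len 4
add 9: shortest ending here [11, 3, 8, 9] sum 31, len 4
add 8: shortest ending here [8, 9, 8] sum 25, len 3
add 10: shortest ending here [9, 8, 10] sum 27, len 3
add 4: shortest ending here [9, 8, 10, 4] sum 31, len 4
Shortest qualifying length: 3.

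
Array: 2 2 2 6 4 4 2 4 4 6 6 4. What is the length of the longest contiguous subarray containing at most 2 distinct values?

5

[2] 1 distinct, len 1
[2, 2] 1 distinct, len 2
[2, 2, 2] 1 distinct, len 3
[2, 2, 2, 6] 2 distinct, len 4
[6, 4] 2 distinct, len 2
[6, 4, 4] 2 distinct, len 3
[4, 4, 2] 2 distinct, len 3
[4, 4, 2, 4] 2 distinct, len 4
[4, 4, 2, 4, 4] 2 distinct, len 5
[4, 4, 6] 2 distinct, len 3
[4, 4, 6, 6] 2 distinct, len 4
[4, 4, 6, 6, 4] 2 distinct, len 5
Longest length with ≤2 distinct: 5.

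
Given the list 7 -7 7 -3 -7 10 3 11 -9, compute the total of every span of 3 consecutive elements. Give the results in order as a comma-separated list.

7, -3, -3, 0, 6, 24, 5

(7, -7, 7) → sum 7
(-7, 7, -3) → sum -3
(7, -3, -7) → sum -3
(-3, -7, 10) → sum 0
(-7, 10, 3) → sum 6
(10, 3, 11) → sum 24
(3, 11, -9) → sum 5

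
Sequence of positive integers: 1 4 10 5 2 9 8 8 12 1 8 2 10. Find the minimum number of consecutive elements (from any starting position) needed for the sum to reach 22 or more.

3

add 1: running sum 1 < 22
add 4: running sum 5 < 22
add 10: running sum 15 < 22
add 5: running sum 20 < 22
end 4: [1, 4, 10, 5, 2] sum 22, len 5
end 5: [10, 5, 2, 9] sum 26, len 4
end 6: [5, 2, 9, 8] sum 24, len 4
end 7: [9, 8, 8] sum 25, len 3
end 8: [8, 8, 12] sum 28, len 3
end 9: [8, 8, 12, 1] sum 29, len 4
end 10: [8, 12, 1, 8] sum 29, len 4
end 11: [12, 1, 8, 2] sum 23, len 4
end 12: [12, 1, 8, 2, 10] sum 33, len 5
Shortest qualifying length: 3.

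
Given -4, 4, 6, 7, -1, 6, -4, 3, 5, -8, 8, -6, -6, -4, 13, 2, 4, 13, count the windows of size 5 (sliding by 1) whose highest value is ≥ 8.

8

(-4, 4, 6, 7, -1) → max 7
(4, 6, 7, -1, 6) → max 7
(6, 7, -1, 6, -4) → max 7
(7, -1, 6, -4, 3) → max 7
(-1, 6, -4, 3, 5) → max 6
(6, -4, 3, 5, -8) → max 6
(-4, 3, 5, -8, 8) → max 8  ≥ 8 ✓
(3, 5, -8, 8, -6) → max 8  ≥ 8 ✓
(5, -8, 8, -6, -6) → max 8  ≥ 8 ✓
(-8, 8, -6, -6, -4) → max 8  ≥ 8 ✓
(8, -6, -6, -4, 13) → max 13  ≥ 8 ✓
(-6, -6, -4, 13, 2) → max 13  ≥ 8 ✓
(-6, -4, 13, 2, 4) → max 13  ≥ 8 ✓
(-4, 13, 2, 4, 13) → max 13  ≥ 8 ✓
8 windows satisfy the condition.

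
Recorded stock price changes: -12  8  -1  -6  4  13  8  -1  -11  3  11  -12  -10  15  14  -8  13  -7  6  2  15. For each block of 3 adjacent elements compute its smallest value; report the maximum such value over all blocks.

[-12, 8, -1] → min -12
[8, -1, -6] → min -6
[-1, -6, 4] → min -6
[-6, 4, 13] → min -6
[4, 13, 8] → min 4
[13, 8, -1] → min -1
[8, -1, -11] → min -11
[-1, -11, 3] → min -11
[-11, 3, 11] → min -11
[3, 11, -12] → min -12
[11, -12, -10] → min -12
[-12, -10, 15] → min -12
[-10, 15, 14] → min -10
[15, 14, -8] → min -8
[14, -8, 13] → min -8
[-8, 13, -7] → min -8
[13, -7, 6] → min -7
[-7, 6, 2] → min -7
[6, 2, 15] → min 2
Maximum of these is 4.

4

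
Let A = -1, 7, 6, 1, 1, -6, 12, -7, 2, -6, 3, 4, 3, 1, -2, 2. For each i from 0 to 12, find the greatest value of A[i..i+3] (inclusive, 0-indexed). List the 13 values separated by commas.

7, 7, 6, 12, 12, 12, 12, 3, 4, 4, 4, 4, 3

Sliding a size-4 window across the 16 values:
[-1, 7, 6, 1] → max 7
[7, 6, 1, 1] → max 7
[6, 1, 1, -6] → max 6
[1, 1, -6, 12] → max 12
[1, -6, 12, -7] → max 12
[-6, 12, -7, 2] → max 12
[12, -7, 2, -6] → max 12
[-7, 2, -6, 3] → max 3
[2, -6, 3, 4] → max 4
[-6, 3, 4, 3] → max 4
[3, 4, 3, 1] → max 4
[4, 3, 1, -2] → max 4
[3, 1, -2, 2] → max 3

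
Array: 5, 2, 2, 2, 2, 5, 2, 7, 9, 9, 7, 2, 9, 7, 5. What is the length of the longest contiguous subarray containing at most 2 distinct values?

add 5: window [5] (1 distinct), len 1
add 2: window [5, 2] (2 distinct), len 2
add 2: window [5, 2, 2] (2 distinct), len 3
add 2: window [5, 2, 2, 2] (2 distinct), len 4
add 2: window [5, 2, 2, 2, 2] (2 distinct), len 5
add 5: window [5, 2, 2, 2, 2, 5] (2 distinct), len 6
add 2: window [5, 2, 2, 2, 2, 5, 2] (2 distinct), len 7
add 7: window [2, 7] (2 distinct), len 2
add 9: window [7, 9] (2 distinct), len 2
add 9: window [7, 9, 9] (2 distinct), len 3
add 7: window [7, 9, 9, 7] (2 distinct), len 4
add 2: window [7, 2] (2 distinct), len 2
add 9: window [2, 9] (2 distinct), len 2
add 7: window [9, 7] (2 distinct), len 2
add 5: window [7, 5] (2 distinct), len 2
Longest length with ≤2 distinct: 7.

7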